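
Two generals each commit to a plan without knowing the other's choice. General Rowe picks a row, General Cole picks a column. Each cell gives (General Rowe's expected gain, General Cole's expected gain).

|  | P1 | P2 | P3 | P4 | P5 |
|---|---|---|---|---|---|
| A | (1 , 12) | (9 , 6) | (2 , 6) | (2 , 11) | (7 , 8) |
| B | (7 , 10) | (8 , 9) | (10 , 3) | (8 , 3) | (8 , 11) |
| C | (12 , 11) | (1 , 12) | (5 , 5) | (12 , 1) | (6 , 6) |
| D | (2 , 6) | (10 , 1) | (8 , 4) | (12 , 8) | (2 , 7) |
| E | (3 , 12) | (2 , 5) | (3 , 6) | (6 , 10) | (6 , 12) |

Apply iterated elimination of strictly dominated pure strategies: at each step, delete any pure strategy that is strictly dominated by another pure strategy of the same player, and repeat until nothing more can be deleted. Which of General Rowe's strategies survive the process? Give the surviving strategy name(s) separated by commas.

Row E is eliminated: B beats it against every remaining column (P1: 7>3, P2: 8>2, P3: 10>3, P4: 8>6, P5: 8>6).
Column P3 is eliminated: P1 beats it against every remaining row (A: 12>6, B: 10>3, C: 11>5, D: 6>4).
Among the remaining strategies, none is strictly dominated by another pure strategy of the same player, so the elimination stops.
Surviving strategies — General Rowe: {A, B, C, D}; General Cole: {P1, P2, P4, P5}.

A, B, C, D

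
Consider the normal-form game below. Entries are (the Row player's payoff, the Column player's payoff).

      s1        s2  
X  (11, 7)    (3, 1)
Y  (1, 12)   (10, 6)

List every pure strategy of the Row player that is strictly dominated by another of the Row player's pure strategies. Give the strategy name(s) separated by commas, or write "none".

none

Nothing dominates X: Y at s1 (11>1).
Y is not dominated — it holds its own against X at s2 (10>3).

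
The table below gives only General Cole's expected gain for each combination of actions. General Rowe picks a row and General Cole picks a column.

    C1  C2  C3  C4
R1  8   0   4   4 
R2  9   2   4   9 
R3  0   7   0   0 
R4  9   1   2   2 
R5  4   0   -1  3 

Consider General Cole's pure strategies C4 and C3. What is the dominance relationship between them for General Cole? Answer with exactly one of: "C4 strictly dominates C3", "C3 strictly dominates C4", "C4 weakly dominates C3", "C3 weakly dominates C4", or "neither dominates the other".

C4's payoffs vs C3's, by General Rowe's action — R1: 4=4, R2: 9>4, R3: 0=0, R4: 2=2, R5: 3>-1.
C4 is at least as good everywhere and strictly better somewhere (tied only at R1, R3, R4), so C4 weakly but not strictly dominates C3.

C4 weakly dominates C3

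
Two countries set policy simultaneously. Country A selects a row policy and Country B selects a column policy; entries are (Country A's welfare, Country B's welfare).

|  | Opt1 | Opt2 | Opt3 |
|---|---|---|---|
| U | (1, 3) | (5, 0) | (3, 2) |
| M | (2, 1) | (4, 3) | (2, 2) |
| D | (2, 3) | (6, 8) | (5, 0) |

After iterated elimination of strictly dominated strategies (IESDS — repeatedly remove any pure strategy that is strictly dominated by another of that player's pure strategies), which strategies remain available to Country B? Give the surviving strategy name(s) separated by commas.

Row U is eliminated: D beats it against every remaining column (Opt1: 2>1, Opt2: 6>5, Opt3: 5>3).
For Country B, Opt2 strictly dominates Opt1 on the remaining rows (M: 3>1, D: 8>3); eliminate Opt1.
Country A's strategy M is strictly dominated by D (Opt2: 6>4, Opt3: 5>2) and is removed.
Country B's strategy Opt3 is strictly dominated by Opt2 (D: 8>0) and is removed.
Among the remaining strategies, none is strictly dominated by another pure strategy of the same player, so the elimination stops.
Surviving strategies — Country A: {D}; Country B: {Opt2}.

Opt2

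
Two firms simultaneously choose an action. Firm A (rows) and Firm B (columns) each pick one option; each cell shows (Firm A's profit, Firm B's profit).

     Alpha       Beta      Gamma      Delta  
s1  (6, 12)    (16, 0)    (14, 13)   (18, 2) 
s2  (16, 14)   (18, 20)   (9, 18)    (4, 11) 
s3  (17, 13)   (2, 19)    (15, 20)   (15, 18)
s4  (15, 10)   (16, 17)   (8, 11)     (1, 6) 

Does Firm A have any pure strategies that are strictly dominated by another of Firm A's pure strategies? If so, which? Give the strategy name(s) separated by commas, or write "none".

s1 is not dominated — it holds its own against s2 at Gamma (14>9); s3 at Beta (16>2); s4 at Beta (16=16).
Nothing dominates s2: s1 at Alpha (16>6); s3 at Beta (18>2); s4 at Alpha (16>15).
s3: no other strategy beats it everywhere (s1 at Alpha (17>6); s2 at Alpha (17>16); s4 at Alpha (17>15)).
s4: dominated, since s2 does at least as well everywhere (Alpha: 16>15, Beta: 18>16, Gamma: 9>8, Delta: 4>1).

s4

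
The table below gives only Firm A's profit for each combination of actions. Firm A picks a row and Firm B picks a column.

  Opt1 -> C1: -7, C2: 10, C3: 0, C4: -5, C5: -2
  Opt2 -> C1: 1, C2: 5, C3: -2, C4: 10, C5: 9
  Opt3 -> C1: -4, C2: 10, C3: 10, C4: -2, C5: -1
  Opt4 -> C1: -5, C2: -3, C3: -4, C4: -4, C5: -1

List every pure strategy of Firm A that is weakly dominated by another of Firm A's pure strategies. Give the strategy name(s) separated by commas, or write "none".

Opt1: dominated, since Opt3 does at least as well everywhere (C1: -4>-7, C2: 10=10, C3: 10>0, C4: -2>-5, C5: -1>-2).
Opt2 is not dominated — it holds its own against Opt1 at C1 (1>-7); Opt3 at C1 (1>-4); Opt4 at C1 (1>-5).
Nothing dominates Opt3: Opt1 at C1 (-4>-7); Opt2 at C2 (10>5); Opt4 at C1 (-4>-5).
Opt4: dominated, since Opt2 does at least as well everywhere (C1: 1>-5, C2: 5>-3, C3: -2>-4, C4: 10>-4, C5: 9>-1).

Opt1, Opt4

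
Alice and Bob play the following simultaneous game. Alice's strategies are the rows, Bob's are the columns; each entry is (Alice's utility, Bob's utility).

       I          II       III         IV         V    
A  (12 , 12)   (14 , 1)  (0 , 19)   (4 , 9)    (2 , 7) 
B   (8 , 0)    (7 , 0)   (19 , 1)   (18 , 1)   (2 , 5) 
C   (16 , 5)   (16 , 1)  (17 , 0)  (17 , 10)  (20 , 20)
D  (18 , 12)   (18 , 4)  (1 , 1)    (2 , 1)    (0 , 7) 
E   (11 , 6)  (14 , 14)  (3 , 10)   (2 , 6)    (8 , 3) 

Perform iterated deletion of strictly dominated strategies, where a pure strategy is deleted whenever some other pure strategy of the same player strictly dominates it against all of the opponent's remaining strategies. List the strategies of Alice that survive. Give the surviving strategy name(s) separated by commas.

C, D

Row A is eliminated: C beats it against every remaining column (I: 16>12, II: 16>14, III: 17>0, IV: 17>4, V: 20>2).
Alice's strategy E is strictly dominated by C (I: 16>11, II: 16>14, III: 17>3, IV: 17>2, V: 20>8) and is removed.
For Bob, V strictly dominates II on the remaining rows (B: 5>0, C: 20>1, D: 7>4); eliminate II.
Column III is eliminated: V beats it against every remaining row (B: 5>1, C: 20>0, D: 7>1).
Column IV is eliminated: V beats it against every remaining row (B: 5>1, C: 20>10, D: 7>1).
Alice's strategy B is strictly dominated by C (I: 16>8, V: 20>2) and is removed.
Among the remaining strategies, none is strictly dominated by another pure strategy of the same player, so the elimination stops.
Surviving strategies — Alice: {C, D}; Bob: {I, V}.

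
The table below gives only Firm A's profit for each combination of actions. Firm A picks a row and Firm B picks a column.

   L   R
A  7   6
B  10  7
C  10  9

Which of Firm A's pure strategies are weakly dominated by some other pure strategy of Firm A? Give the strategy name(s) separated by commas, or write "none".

A is weakly dominated by B (L: 10>7, R: 7>6).
B: dominated, since C does at least as well everywhere (L: 10=10, R: 9>7).
C is not dominated — it holds its own against A at L (10>7); B at R (9>7).

A, B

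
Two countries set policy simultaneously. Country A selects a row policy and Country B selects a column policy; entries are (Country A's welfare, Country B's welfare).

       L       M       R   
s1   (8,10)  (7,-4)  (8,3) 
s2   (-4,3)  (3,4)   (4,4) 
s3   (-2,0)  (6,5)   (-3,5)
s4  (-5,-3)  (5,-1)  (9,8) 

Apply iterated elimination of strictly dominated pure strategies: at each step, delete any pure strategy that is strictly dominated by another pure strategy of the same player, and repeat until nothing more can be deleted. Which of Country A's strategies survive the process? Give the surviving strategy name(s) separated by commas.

Country A's strategy s2 is strictly dominated by s1 (L: 8>-4, M: 7>3, R: 8>4) and is removed.
For Country A, s1 strictly dominates s3 on the remaining columns (L: 8>-2, M: 7>6, R: 8>-3); eliminate s3.
Country B's strategy M is strictly dominated by R (s1: 3>-4, s4: 8>-1) and is removed.
Among the remaining strategies, none is strictly dominated by another pure strategy of the same player, so the elimination stops.
Surviving strategies — Country A: {s1, s4}; Country B: {L, R}.

s1, s4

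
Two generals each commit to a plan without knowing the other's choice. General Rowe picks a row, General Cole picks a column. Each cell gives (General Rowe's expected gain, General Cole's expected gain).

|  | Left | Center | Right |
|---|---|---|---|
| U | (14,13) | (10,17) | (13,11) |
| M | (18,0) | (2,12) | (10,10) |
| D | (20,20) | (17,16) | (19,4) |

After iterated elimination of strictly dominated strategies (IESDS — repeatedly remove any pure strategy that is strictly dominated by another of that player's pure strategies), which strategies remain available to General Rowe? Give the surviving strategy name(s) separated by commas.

Row U is eliminated: D beats it against every remaining column (Left: 20>14, Center: 17>10, Right: 19>13).
General Rowe's strategy M is strictly dominated by D (Left: 20>18, Center: 17>2, Right: 19>10) and is removed.
For General Cole, Left strictly dominates Center on the remaining rows (D: 20>16); eliminate Center.
General Cole's strategy Right is strictly dominated by Left (D: 20>4) and is removed.
Among the remaining strategies, none is strictly dominated by another pure strategy of the same player, so the elimination stops.
Surviving strategies — General Rowe: {D}; General Cole: {Left}.

D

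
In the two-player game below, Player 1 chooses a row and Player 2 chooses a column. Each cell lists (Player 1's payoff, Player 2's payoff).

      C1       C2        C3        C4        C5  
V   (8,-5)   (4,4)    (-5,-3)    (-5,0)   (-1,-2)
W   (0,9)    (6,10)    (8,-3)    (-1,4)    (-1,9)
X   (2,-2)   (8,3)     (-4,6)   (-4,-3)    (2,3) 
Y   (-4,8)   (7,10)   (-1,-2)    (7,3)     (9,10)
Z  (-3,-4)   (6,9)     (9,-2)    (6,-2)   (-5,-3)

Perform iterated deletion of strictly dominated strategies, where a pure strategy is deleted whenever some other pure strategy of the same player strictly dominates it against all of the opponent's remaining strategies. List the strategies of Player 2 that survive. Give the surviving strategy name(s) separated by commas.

Player 2's strategy C1 is strictly dominated by C2 (V: 4>-5, W: 10>9, X: 3>-2, Y: 10>8, Z: 9>-4) and is removed.
For Player 1, X strictly dominates V on the remaining columns (C2: 8>4, C3: -4>-5, C4: -4>-5, C5: 2>-1); eliminate V.
For Player 2, C2 strictly dominates C4 on the remaining rows (W: 10>4, X: 3>-3, Y: 10>3, Z: 9>-2); eliminate C4.
Among the remaining strategies, none is strictly dominated by another pure strategy of the same player, so the elimination stops.
Surviving strategies — Player 1: {W, X, Y, Z}; Player 2: {C2, C3, C5}.

C2, C3, C5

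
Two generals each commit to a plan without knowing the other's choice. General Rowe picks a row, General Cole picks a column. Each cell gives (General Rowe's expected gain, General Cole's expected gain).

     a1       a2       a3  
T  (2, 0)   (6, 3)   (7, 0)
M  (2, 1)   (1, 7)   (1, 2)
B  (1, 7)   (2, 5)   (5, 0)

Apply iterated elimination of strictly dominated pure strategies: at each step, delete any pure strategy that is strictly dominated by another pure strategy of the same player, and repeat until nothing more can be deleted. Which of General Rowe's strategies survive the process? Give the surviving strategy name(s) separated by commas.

For General Rowe, T strictly dominates B on the remaining columns (a1: 2>1, a2: 6>2, a3: 7>5); eliminate B.
General Cole's strategy a1 is strictly dominated by a2 (T: 3>0, M: 7>1) and is removed.
General Rowe's strategy M is strictly dominated by T (a2: 6>1, a3: 7>1) and is removed.
Column a3 is eliminated: a2 beats it against every remaining row (T: 3>0).
Among the remaining strategies, none is strictly dominated by another pure strategy of the same player, so the elimination stops.
Surviving strategies — General Rowe: {T}; General Cole: {a2}.

T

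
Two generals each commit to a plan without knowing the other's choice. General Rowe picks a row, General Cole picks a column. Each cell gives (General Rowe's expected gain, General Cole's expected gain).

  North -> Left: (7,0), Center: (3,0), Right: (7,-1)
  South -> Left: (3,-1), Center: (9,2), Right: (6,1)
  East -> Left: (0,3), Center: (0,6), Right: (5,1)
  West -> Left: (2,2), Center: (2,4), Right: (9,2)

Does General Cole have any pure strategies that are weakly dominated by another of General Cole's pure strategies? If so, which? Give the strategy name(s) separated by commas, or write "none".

Left, Right

Left: dominated, since Center does at least as well everywhere (North: 0=0, South: 2>-1, East: 6>3, West: 4>2).
Nothing dominates Center: Left at South (2>-1); Right at North (0>-1).
Right is weakly dominated by Center (North: 0>-1, South: 2>1, East: 6>1, West: 4>2).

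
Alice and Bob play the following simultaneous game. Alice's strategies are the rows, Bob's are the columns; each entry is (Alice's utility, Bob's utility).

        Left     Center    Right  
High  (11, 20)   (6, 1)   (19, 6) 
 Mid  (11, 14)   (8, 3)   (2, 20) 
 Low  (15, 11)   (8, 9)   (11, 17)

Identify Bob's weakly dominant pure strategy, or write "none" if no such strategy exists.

Left fails to dominate Right at Mid (14<20).
Center fails to dominate Left at High (1<20).
Right fails to dominate Left at High (6<20).
No single strategy dominates all the others.

none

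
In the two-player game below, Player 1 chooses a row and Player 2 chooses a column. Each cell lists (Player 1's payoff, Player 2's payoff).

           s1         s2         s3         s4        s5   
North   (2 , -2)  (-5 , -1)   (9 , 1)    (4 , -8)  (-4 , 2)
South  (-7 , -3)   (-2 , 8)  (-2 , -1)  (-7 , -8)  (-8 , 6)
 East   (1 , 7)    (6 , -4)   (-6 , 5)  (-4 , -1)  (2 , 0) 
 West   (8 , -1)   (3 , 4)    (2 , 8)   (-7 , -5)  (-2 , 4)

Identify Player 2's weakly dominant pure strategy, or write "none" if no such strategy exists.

s1 fails to dominate s2 at North (-2<-1).
s2 fails to dominate s1 at East (-4<7).
s3 fails to dominate s1 at East (5<7).
s4 fails to dominate s1 at North (-8<-2).
s5 fails to dominate s1 at East (0<7).
No single strategy dominates all the others.

none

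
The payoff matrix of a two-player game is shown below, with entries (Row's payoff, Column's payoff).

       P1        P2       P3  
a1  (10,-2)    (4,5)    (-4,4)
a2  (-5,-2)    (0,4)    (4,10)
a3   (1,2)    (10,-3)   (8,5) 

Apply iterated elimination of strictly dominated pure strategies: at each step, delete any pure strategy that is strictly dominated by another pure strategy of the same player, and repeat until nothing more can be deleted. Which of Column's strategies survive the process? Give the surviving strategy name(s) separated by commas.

Row a2 is eliminated: a3 beats it against every remaining column (P1: 1>-5, P2: 10>0, P3: 8>4).
Column's strategy P1 is strictly dominated by P3 (a1: 4>-2, a3: 5>2) and is removed.
Row's strategy a1 is strictly dominated by a3 (P2: 10>4, P3: 8>-4) and is removed.
For Column, P3 strictly dominates P2 on the remaining rows (a3: 5>-3); eliminate P2.
Among the remaining strategies, none is strictly dominated by another pure strategy of the same player, so the elimination stops.
Surviving strategies — Row: {a3}; Column: {P3}.

P3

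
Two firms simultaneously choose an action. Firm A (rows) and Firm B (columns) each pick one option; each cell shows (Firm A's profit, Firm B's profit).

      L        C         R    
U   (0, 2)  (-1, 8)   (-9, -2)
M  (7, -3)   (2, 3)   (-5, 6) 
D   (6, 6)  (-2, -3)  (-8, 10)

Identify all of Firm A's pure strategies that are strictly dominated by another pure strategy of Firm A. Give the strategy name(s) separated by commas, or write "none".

U, D

M strictly dominates U — L: 7>0, C: 2>-1, R: -5>-9.
M: no other strategy beats it everywhere (U at L (7>0); D at L (7>6)).
D: dominated, since M does at least as well everywhere (L: 7>6, C: 2>-2, R: -5>-8).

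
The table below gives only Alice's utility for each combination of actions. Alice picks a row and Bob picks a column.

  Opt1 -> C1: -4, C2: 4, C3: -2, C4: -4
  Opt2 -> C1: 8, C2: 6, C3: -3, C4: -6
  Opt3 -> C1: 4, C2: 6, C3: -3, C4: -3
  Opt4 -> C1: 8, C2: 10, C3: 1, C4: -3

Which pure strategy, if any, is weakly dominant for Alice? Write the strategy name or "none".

Opt4

Opt4 vs Opt1: C1: 8>-4, C2: 10>4, C3: 1>-2, C4: -3>-4.
Opt4 vs Opt2: C1: 8=8, C2: 10>6, C3: 1>-3, C4: -3>-6.
Opt4 vs Opt3: C1: 8>4, C2: 10>6, C3: 1>-3, C4: -3=-3.
Opt4 is at least as good as every other strategy against every opponent action, so it is weakly dominant.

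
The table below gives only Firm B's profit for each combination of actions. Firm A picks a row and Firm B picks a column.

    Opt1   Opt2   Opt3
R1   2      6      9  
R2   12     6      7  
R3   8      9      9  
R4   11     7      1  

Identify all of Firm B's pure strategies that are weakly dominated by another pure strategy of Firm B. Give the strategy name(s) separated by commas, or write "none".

Nothing dominates Opt1: Opt2 at R2 (12>6); Opt3 at R2 (12>7).
Opt2: no other strategy beats it everywhere (Opt1 at R1 (6>2); Opt3 at R4 (7>1)).
Opt3: no other strategy beats it everywhere (Opt1 at R1 (9>2); Opt2 at R1 (9>6)).

none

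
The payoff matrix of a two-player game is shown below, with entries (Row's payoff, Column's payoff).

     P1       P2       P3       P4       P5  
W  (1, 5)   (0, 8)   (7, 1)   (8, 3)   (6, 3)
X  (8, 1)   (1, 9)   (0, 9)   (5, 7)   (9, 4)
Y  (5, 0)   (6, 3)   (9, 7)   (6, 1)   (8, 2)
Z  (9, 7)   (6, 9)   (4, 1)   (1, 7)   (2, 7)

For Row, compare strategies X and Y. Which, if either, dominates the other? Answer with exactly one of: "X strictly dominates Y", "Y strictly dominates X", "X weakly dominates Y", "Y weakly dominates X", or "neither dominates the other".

neither dominates the other

Compare X to Y across each choice by Column: P1: 8>5, P2: 1<6, P3: 0<9, P4: 5<6, P5: 9>8.
X does better at P1, P5 but worse at P2, P3, P4; neither strategy dominates the other.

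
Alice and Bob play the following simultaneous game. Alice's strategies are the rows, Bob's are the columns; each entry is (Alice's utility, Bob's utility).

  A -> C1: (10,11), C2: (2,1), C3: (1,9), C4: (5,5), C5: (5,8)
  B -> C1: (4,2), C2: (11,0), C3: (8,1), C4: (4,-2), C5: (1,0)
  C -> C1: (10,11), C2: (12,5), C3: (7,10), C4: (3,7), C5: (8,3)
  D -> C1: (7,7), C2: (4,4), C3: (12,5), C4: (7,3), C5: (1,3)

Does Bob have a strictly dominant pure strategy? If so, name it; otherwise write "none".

C1 vs C2: A: 11>1, B: 2>0, C: 11>5, D: 7>4.
C1 vs C3: A: 11>9, B: 2>1, C: 11>10, D: 7>5.
C1 vs C4: A: 11>5, B: 2>-2, C: 11>7, D: 7>3.
C1 vs C5: A: 11>8, B: 2>0, C: 11>3, D: 7>3.
C1 strictly beats every other strategy against every opponent action, so it is strictly dominant.

C1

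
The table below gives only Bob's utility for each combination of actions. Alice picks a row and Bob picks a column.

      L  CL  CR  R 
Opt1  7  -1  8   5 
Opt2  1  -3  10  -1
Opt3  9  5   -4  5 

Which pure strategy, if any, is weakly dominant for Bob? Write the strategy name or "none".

none

L fails to dominate CR at Opt1 (7<8).
CL fails to dominate L at Opt1 (-1<7).
CR fails to dominate L at Opt3 (-4<9).
R fails to dominate L at Opt1 (5<7).
No single strategy dominates all the others.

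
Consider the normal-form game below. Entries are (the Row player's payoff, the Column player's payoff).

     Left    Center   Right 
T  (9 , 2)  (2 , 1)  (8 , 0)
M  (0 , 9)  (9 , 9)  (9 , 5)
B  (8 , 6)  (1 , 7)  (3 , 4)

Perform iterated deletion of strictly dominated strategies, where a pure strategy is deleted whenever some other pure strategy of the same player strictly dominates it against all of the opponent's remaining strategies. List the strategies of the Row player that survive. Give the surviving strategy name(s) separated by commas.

T, M

For the Row player, T strictly dominates B on the remaining columns (Left: 9>8, Center: 2>1, Right: 8>3); eliminate B.
For the Column player, Left strictly dominates Right on the remaining rows (T: 2>0, M: 9>5); eliminate Right.
Among the remaining strategies, none is strictly dominated by another pure strategy of the same player, so the elimination stops.
Surviving strategies — the Row player: {T, M}; the Column player: {Left, Center}.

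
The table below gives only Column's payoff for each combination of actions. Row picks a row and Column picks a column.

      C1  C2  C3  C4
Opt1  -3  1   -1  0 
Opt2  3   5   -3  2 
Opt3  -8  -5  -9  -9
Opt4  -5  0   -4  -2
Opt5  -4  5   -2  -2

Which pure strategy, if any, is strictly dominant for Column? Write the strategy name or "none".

C2

C2 vs C1: Opt1: 1>-3, Opt2: 5>3, Opt3: -5>-8, Opt4: 0>-5, Opt5: 5>-4.
C2 vs C3: Opt1: 1>-1, Opt2: 5>-3, Opt3: -5>-9, Opt4: 0>-4, Opt5: 5>-2.
C2 vs C4: Opt1: 1>0, Opt2: 5>2, Opt3: -5>-9, Opt4: 0>-2, Opt5: 5>-2.
C2 strictly beats every other strategy against every opponent action, so it is strictly dominant.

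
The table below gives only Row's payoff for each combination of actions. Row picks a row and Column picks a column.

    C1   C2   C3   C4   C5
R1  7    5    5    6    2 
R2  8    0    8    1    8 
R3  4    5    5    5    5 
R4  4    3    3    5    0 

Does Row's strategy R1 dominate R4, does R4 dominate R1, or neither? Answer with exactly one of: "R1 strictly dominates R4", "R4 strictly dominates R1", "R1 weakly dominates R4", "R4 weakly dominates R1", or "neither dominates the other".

R1 strictly dominates R4

R1's payoffs vs R4's, by Column's action — C1: 7>4, C2: 5>3, C3: 5>3, C4: 6>5, C5: 2>0.
Every comparison favours R1, so R1 strictly dominates R4.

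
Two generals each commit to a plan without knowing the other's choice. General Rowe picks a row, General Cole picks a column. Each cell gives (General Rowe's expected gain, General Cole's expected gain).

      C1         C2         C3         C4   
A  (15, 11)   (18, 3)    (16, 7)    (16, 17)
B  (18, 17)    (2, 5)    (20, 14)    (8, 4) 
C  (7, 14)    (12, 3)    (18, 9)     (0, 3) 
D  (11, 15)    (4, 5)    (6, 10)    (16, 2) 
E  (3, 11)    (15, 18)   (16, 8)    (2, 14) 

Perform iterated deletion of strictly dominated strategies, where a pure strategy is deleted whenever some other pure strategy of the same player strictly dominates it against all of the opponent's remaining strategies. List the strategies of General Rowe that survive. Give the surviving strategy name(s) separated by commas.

General Cole's strategy C3 is strictly dominated by C1 (A: 11>7, B: 17>14, C: 14>9, D: 15>10, E: 11>8) and is removed.
For General Rowe, A strictly dominates C on the remaining columns (C1: 15>7, C2: 18>12, C4: 16>0); eliminate C.
General Rowe's strategy E is strictly dominated by A (C1: 15>3, C2: 18>15, C4: 16>2) and is removed.
For General Cole, C1 strictly dominates C2 on the remaining rows (A: 11>3, B: 17>5, D: 15>5); eliminate C2.
Among the remaining strategies, none is strictly dominated by another pure strategy of the same player, so the elimination stops.
Surviving strategies — General Rowe: {A, B, D}; General Cole: {C1, C4}.

A, B, D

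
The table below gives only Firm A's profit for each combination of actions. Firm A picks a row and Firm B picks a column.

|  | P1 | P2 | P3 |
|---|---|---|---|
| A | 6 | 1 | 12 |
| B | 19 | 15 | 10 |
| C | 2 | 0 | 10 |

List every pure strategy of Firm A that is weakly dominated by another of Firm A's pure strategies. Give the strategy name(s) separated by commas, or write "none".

A: no other strategy beats it everywhere (B at P3 (12>10); C at P1 (6>2)).
B is not dominated — it holds its own against A at P1 (19>6); C at P1 (19>2).
C is weakly dominated by A (P1: 6>2, P2: 1>0, P3: 12>10).

C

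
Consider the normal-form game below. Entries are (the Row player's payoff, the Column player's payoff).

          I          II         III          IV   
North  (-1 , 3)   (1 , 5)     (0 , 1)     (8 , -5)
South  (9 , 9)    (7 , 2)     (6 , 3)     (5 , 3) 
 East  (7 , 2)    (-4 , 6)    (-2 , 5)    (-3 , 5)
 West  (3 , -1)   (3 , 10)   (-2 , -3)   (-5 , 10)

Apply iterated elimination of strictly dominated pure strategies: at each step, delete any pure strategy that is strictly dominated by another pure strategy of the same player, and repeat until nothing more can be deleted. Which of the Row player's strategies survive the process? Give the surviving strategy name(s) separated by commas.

South

For the Row player, South strictly dominates East on the remaining columns (I: 9>7, II: 7>-4, III: 6>-2, IV: 5>-3); eliminate East.
For the Row player, South strictly dominates West on the remaining columns (I: 9>3, II: 7>3, III: 6>-2, IV: 5>-5); eliminate West.
For the Column player, I strictly dominates III on the remaining rows (North: 3>1, South: 9>3); eliminate III.
Column IV is eliminated: I beats it against every remaining row (North: 3>-5, South: 9>3).
Row North is eliminated: South beats it against every remaining column (I: 9>-1, II: 7>1).
The Column player's strategy II is strictly dominated by I (South: 9>2) and is removed.
Among the remaining strategies, none is strictly dominated by another pure strategy of the same player, so the elimination stops.
Surviving strategies — the Row player: {South}; the Column player: {I}.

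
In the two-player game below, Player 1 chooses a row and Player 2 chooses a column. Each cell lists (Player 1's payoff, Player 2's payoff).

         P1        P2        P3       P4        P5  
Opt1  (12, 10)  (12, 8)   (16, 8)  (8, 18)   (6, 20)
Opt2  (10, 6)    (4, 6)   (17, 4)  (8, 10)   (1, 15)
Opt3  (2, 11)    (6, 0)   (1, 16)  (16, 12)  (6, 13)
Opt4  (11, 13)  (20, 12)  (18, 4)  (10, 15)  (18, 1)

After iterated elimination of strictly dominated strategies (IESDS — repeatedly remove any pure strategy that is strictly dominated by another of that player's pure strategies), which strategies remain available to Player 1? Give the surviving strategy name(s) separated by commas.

Player 1's strategy Opt2 is strictly dominated by Opt4 (P1: 11>10, P2: 20>4, P3: 18>17, P4: 10>8, P5: 18>1) and is removed.
For Player 2, P4 strictly dominates P1 on the remaining rows (Opt1: 18>10, Opt3: 12>11, Opt4: 15>13); eliminate P1.
For Player 1, Opt4 strictly dominates Opt1 on the remaining columns (P2: 20>12, P3: 18>16, P4: 10>8, P5: 18>6); eliminate Opt1.
Player 2's strategy P2 is strictly dominated by P4 (Opt3: 12>0, Opt4: 15>12) and is removed.
Column P5 is eliminated: P3 beats it against every remaining row (Opt3: 16>13, Opt4: 4>1).
Among the remaining strategies, none is strictly dominated by another pure strategy of the same player, so the elimination stops.
Surviving strategies — Player 1: {Opt3, Opt4}; Player 2: {P3, P4}.

Opt3, Opt4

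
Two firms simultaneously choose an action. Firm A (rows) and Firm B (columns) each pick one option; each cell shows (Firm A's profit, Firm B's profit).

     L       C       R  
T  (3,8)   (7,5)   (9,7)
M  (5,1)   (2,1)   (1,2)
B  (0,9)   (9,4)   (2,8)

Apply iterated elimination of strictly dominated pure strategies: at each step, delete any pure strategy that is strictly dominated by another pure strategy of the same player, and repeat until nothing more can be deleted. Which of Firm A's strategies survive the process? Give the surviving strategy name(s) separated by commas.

T, M

Column C is eliminated: R beats it against every remaining row (T: 7>5, M: 2>1, B: 8>4).
For Firm A, T strictly dominates B on the remaining columns (L: 3>0, R: 9>2); eliminate B.
Among the remaining strategies, none is strictly dominated by another pure strategy of the same player, so the elimination stops.
Surviving strategies — Firm A: {T, M}; Firm B: {L, R}.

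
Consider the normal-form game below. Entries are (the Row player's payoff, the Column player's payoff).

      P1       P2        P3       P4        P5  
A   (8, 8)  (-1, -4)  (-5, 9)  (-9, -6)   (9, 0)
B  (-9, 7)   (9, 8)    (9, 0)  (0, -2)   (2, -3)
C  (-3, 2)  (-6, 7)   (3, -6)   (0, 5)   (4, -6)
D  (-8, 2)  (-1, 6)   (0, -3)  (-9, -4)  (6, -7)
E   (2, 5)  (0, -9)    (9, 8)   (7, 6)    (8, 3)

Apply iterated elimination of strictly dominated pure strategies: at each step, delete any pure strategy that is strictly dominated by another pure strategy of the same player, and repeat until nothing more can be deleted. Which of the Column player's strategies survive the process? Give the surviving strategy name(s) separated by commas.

Row C is eliminated: E beats it against every remaining column (P1: 2>-3, P2: 0>-6, P3: 9>3, P4: 7>0, P5: 8>4).
For the Row player, E strictly dominates D on the remaining columns (P1: 2>-8, P2: 0>-1, P3: 9>0, P4: 7>-9, P5: 8>6); eliminate D.
The Column player's strategy P4 is strictly dominated by P3 (A: 9>-6, B: 0>-2, E: 8>6) and is removed.
The Column player's strategy P5 is strictly dominated by P1 (A: 8>0, B: 7>-3, E: 5>3) and is removed.
Among the remaining strategies, none is strictly dominated by another pure strategy of the same player, so the elimination stops.
Surviving strategies — the Row player: {A, B, E}; the Column player: {P1, P2, P3}.

P1, P2, P3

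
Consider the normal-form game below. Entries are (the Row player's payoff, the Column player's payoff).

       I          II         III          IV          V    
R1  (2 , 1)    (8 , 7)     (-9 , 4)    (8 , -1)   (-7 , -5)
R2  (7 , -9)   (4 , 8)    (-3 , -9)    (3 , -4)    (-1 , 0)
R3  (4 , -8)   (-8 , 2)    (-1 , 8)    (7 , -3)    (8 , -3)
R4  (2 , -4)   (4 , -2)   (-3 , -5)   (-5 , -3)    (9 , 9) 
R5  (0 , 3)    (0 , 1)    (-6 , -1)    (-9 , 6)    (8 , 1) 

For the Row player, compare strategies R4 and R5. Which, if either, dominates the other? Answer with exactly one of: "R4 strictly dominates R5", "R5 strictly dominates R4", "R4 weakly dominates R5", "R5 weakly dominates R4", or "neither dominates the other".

R4 strictly dominates R5

Compare R4 to R5 across each choice by the Column player: I: 2>0, II: 4>0, III: -3>-6, IV: -5>-9, V: 9>8.
R4 gives a strictly higher payoff against each choice by the Column player, so R4 strictly dominates R5.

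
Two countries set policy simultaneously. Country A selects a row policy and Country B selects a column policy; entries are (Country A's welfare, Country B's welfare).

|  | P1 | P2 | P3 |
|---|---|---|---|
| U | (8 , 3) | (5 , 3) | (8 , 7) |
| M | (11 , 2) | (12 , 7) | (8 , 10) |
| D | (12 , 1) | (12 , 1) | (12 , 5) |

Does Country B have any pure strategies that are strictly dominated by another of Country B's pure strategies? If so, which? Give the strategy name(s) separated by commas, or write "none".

P1: dominated, since P3 does at least as well everywhere (U: 7>3, M: 10>2, D: 5>1).
P3 strictly dominates P2 — U: 7>3, M: 10>7, D: 5>1.
P3: no other strategy beats it everywhere (P1 at U (7>3); P2 at U (7>3)).

P1, P2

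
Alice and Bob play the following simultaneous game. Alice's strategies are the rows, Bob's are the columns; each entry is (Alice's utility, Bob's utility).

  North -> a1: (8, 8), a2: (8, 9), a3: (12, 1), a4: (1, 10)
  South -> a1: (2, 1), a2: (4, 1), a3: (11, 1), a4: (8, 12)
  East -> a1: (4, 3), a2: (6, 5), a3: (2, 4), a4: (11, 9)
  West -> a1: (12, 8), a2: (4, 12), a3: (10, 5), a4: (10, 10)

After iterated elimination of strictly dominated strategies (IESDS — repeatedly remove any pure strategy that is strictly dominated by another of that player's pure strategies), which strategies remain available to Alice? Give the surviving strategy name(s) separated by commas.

For Bob, a4 strictly dominates a1 on the remaining rows (North: 10>8, South: 12>1, East: 9>3, West: 10>8); eliminate a1.
Column a3 is eliminated: a4 beats it against every remaining row (North: 10>1, South: 12>1, East: 9>4, West: 10>5).
For Alice, East strictly dominates South on the remaining columns (a2: 6>4, a4: 11>8); eliminate South.
Row West is eliminated: East beats it against every remaining column (a2: 6>4, a4: 11>10).
Column a2 is eliminated: a4 beats it against every remaining row (North: 10>9, East: 9>5).
Row North is eliminated: East beats it against every remaining column (a4: 11>1).
Among the remaining strategies, none is strictly dominated by another pure strategy of the same player, so the elimination stops.
Surviving strategies — Alice: {East}; Bob: {a4}.

East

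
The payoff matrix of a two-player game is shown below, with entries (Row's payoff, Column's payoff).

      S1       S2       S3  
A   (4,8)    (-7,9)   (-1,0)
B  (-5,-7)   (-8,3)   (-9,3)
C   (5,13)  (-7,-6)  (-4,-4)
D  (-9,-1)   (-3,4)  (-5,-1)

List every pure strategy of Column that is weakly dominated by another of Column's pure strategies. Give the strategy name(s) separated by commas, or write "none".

S1: no other strategy beats it everywhere (S2 at C (13>-6); S3 at A (8>0)).
S2 is not dominated — it holds its own against S1 at A (9>8); S3 at A (9>0).
S3: no other strategy beats it everywhere (S1 at B (3>-7); S2 at C (-4>-6)).

none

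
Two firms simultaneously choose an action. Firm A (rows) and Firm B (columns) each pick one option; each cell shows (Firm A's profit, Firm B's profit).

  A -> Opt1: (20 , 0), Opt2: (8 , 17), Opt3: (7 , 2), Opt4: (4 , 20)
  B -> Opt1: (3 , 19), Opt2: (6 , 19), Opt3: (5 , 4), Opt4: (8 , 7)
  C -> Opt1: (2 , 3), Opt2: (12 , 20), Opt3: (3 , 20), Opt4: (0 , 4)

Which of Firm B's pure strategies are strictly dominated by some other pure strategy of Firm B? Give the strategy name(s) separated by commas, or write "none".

none

Opt1: no other strategy beats it everywhere (Opt2 at B (19=19); Opt3 at B (19>4); Opt4 at B (19>7)).
Opt2 is not dominated — it holds its own against Opt1 at A (17>0); Opt3 at A (17>2); Opt4 at B (19>7).
Nothing dominates Opt3: Opt1 at A (2>0); Opt2 at C (20=20); Opt4 at C (20>4).
Opt4 is not dominated — it holds its own against Opt1 at A (20>0); Opt2 at A (20>17); Opt3 at A (20>2).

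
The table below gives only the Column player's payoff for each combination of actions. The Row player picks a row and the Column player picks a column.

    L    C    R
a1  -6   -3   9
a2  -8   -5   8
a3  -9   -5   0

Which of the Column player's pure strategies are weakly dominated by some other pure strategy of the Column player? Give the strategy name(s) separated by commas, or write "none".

C weakly dominates L — a1: -3>-6, a2: -5>-8, a3: -5>-9.
C is weakly dominated by R (a1: 9>-3, a2: 8>-5, a3: 0>-5).
Nothing dominates R: L at a1 (9>-6); C at a1 (9>-3).

L, C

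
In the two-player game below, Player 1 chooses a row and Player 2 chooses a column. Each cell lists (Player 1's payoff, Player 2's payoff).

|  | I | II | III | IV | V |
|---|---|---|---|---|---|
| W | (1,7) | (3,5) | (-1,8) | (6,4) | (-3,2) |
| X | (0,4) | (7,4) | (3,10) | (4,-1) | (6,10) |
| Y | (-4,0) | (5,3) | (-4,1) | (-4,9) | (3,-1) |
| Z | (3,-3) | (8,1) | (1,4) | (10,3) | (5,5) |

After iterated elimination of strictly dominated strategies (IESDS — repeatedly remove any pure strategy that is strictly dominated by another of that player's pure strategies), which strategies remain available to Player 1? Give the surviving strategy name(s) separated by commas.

For Player 1, Z strictly dominates W on the remaining columns (I: 3>1, II: 8>3, III: 1>-1, IV: 10>6, V: 5>-3); eliminate W.
Player 1's strategy Y is strictly dominated by X (I: 0>-4, II: 7>5, III: 3>-4, IV: 4>-4, V: 6>3) and is removed.
Column I is eliminated: III beats it against every remaining row (X: 10>4, Z: 4>-3).
For Player 2, III strictly dominates II on the remaining rows (X: 10>4, Z: 4>1); eliminate II.
For Player 2, III strictly dominates IV on the remaining rows (X: 10>-1, Z: 4>3); eliminate IV.
For Player 1, X strictly dominates Z on the remaining columns (III: 3>1, V: 6>5); eliminate Z.
Among the remaining strategies, none is strictly dominated by another pure strategy of the same player, so the elimination stops.
Surviving strategies — Player 1: {X}; Player 2: {III, V}.

X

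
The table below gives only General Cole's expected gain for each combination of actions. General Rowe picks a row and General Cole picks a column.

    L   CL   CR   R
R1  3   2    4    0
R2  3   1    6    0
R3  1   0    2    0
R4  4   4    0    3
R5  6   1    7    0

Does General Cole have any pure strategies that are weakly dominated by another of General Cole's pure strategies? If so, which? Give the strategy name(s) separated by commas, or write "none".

Nothing dominates L: CL at R1 (3>2); CR at R4 (4>0); R at R1 (3>0).
CL: dominated, since L does at least as well everywhere (R1: 3>2, R2: 3>1, R3: 1>0, R4: 4=4, R5: 6>1).
Nothing dominates CR: L at R1 (4>3); CL at R1 (4>2); R at R1 (4>0).
L weakly dominates R — R1: 3>0, R2: 3>0, R3: 1>0, R4: 4>3, R5: 6>0.

CL, R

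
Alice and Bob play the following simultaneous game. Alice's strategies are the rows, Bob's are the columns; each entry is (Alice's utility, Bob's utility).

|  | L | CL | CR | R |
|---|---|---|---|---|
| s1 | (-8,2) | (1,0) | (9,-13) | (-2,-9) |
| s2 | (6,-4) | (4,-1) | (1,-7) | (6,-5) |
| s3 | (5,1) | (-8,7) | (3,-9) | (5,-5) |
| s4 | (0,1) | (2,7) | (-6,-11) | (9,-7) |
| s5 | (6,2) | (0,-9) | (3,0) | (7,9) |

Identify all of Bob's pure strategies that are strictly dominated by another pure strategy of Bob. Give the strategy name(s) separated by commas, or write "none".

L is not dominated — it holds its own against CL at s1 (2>0); CR at s1 (2>-13); R at s1 (2>-9).
Nothing dominates CL: L at s2 (-1>-4); CR at s1 (0>-13); R at s1 (0>-9).
L strictly dominates CR — s1: 2>-13, s2: -4>-7, s3: 1>-9, s4: 1>-11, s5: 2>0.
R is not dominated — it holds its own against L at s5 (9>2); CL at s5 (9>-9); CR at s1 (-9>-13).

CR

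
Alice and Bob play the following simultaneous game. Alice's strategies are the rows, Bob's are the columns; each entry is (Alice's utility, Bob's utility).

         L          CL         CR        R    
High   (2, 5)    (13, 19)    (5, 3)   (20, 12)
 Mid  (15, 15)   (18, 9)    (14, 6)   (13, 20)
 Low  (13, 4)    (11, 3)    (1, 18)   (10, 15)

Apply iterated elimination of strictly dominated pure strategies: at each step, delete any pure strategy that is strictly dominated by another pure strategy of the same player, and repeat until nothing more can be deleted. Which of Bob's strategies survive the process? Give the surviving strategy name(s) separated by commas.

Alice's strategy Low is strictly dominated by Mid (L: 15>13, CL: 18>11, CR: 14>1, R: 13>10) and is removed.
Column L is eliminated: R beats it against every remaining row (High: 12>5, Mid: 20>15).
Bob's strategy CR is strictly dominated by CL (High: 19>3, Mid: 9>6) and is removed.
Among the remaining strategies, none is strictly dominated by another pure strategy of the same player, so the elimination stops.
Surviving strategies — Alice: {High, Mid}; Bob: {CL, R}.

CL, R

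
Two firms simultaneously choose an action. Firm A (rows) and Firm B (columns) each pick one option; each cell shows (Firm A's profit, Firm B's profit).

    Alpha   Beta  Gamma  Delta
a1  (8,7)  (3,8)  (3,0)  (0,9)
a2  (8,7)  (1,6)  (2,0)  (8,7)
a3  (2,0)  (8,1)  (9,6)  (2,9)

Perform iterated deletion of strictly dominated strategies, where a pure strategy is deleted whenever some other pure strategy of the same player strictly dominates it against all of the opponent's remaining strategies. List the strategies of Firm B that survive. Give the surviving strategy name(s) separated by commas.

Column Beta is eliminated: Delta beats it against every remaining row (a1: 9>8, a2: 7>6, a3: 9>1).
For Firm B, Delta strictly dominates Gamma on the remaining rows (a1: 9>0, a2: 7>0, a3: 9>6); eliminate Gamma.
Firm A's strategy a3 is strictly dominated by a2 (Alpha: 8>2, Delta: 8>2) and is removed.
Among the remaining strategies, none is strictly dominated by another pure strategy of the same player, so the elimination stops.
Surviving strategies — Firm A: {a1, a2}; Firm B: {Alpha, Delta}.

Alpha, Delta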